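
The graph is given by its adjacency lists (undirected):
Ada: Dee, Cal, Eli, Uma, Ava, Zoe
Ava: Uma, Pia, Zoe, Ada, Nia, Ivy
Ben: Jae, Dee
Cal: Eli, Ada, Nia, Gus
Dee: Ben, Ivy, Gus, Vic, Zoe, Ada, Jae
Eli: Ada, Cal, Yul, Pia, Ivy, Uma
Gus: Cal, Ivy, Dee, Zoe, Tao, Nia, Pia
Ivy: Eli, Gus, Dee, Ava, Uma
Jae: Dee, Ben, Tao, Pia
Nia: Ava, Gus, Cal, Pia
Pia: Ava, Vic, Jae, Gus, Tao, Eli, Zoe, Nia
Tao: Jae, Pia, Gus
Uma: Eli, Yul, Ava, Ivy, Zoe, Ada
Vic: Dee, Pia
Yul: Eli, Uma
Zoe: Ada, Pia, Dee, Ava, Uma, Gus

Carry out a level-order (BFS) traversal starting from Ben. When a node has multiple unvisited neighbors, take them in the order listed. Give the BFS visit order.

Ben -> Jae -> Dee -> Tao -> Pia -> Ivy -> Gus -> Vic -> Zoe -> Ada -> Ava -> Eli -> Nia -> Uma -> Cal -> Yul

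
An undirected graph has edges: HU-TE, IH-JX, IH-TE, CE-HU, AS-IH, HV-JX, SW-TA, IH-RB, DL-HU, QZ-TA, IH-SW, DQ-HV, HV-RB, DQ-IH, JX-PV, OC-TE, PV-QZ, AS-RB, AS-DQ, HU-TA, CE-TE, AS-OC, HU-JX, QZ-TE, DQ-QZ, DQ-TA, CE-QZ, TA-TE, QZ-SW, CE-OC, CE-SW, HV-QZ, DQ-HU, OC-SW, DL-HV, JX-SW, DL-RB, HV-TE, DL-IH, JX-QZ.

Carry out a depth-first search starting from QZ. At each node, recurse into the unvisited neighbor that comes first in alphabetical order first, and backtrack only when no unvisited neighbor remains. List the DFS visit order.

Visit QZ
QZ → CE
CE → HU
HU → DL
DL → HV
HV → DQ
DQ → AS
AS → IH
IH → JX
JX → PV
JX → SW
SW → OC
OC → TE
TE → TA
IH → RB

QZ -> CE -> HU -> DL -> HV -> DQ -> AS -> IH -> JX -> PV -> SW -> OC -> TE -> TA -> RB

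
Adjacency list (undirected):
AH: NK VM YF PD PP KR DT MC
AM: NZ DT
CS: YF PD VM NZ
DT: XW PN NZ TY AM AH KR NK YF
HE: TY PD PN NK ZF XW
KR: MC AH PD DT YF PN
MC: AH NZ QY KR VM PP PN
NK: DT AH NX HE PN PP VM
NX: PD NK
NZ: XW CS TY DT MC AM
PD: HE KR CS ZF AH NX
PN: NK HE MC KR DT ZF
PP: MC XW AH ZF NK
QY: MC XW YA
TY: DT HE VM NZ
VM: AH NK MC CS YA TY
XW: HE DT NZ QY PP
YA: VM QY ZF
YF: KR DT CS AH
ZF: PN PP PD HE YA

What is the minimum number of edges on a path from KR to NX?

2

Level 0: KR
Level 1: AH, DT, MC, PD, PN, YF
Level 2: AM, CS, HE, NK, NX, NZ, PP, QY, TY, VM, XW, ZF
Level 3: YA
NX first appears at level 2.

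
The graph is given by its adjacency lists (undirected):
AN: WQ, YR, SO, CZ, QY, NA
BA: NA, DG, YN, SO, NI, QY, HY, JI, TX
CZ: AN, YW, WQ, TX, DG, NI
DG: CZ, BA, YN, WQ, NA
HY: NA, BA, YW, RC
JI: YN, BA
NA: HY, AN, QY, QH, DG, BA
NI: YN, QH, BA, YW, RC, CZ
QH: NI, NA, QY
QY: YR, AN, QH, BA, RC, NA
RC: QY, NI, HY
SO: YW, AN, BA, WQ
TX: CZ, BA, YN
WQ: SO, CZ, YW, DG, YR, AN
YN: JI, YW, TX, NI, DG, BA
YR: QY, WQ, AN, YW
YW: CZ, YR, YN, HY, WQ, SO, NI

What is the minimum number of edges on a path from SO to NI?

2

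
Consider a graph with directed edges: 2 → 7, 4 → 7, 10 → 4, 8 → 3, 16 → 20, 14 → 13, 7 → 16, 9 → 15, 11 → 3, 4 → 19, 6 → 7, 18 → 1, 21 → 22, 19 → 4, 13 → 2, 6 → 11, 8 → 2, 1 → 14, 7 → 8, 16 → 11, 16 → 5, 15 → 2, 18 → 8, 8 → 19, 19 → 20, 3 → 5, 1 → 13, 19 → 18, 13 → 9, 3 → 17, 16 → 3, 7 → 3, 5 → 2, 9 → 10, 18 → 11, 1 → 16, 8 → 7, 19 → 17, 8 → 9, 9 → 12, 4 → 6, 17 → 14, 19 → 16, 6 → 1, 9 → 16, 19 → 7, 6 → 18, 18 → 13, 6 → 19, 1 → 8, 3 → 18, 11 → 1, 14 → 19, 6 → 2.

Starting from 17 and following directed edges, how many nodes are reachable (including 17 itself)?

20

BFS from 17 visits: 17, 14, 19, 13, 20, 18, 16, 7, 4, 9, 2, 11, 8, 1, 5, 3, 6, 15, 12, 10
Reachable nodes: 20 of 22 total.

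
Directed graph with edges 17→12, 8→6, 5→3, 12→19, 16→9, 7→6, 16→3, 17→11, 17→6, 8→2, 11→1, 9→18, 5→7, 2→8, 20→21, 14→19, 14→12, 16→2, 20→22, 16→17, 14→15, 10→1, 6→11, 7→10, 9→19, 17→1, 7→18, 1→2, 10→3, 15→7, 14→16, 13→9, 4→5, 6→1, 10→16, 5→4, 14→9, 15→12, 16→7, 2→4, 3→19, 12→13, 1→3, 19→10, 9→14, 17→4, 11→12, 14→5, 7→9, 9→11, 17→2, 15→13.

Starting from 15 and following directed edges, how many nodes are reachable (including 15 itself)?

19

BFS from 15 visits: 15, 13, 12, 7, 9, 19, 18, 10, 6, 14, 11, 16, 3, 1, 5, 17, 2, 4, 8
Reachable nodes: 19 of 22 total.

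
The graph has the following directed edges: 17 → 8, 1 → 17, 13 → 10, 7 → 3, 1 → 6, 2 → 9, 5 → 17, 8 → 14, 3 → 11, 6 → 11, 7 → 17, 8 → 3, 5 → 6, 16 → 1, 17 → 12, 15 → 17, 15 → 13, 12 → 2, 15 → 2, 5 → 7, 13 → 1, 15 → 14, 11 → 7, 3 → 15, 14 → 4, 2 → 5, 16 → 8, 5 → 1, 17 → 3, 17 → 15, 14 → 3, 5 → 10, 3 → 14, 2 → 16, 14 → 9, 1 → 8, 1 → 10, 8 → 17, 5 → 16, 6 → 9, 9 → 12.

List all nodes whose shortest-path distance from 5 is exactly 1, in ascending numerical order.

1, 6, 7, 10, 16, 17

Level 0: 5
Level 1: 1, 6, 7, 10, 16, 17
Level 2: 3, 8, 9, 11, 12, 15
Level 3: 2, 13, 14
Level 4: 4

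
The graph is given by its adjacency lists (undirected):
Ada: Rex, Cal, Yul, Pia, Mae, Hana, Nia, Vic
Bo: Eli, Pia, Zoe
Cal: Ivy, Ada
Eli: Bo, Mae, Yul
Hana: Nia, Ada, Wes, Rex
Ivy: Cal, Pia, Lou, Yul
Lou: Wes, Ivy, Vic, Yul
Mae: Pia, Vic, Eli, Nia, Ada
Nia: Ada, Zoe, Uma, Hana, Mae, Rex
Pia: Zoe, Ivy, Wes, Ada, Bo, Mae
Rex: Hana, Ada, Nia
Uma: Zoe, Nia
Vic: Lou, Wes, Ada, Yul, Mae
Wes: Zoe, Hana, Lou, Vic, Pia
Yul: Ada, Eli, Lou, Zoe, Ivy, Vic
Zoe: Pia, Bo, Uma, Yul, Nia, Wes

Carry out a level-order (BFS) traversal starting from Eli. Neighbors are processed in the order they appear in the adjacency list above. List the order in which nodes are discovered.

Visit Eli; enqueue Bo, Mae, Yul → queue [Bo, Mae, Yul]
Visit Bo; enqueue Pia, Zoe → queue [Mae, Yul, Pia, Zoe]
Visit Mae; enqueue Vic, Nia, Ada → queue [Yul, Pia, Zoe, Vic, Nia, Ada]
Visit Yul; enqueue Lou, Ivy → queue [Pia, Zoe, Vic, Nia, Ada, Lou, Ivy]
Visit Pia; enqueue Wes → queue [Zoe, Vic, Nia, Ada, Lou, Ivy, Wes]
Visit Zoe; enqueue Uma → queue [Vic, Nia, Ada, Lou, Ivy, Wes, Uma]
Visit Vic → queue [Nia, Ada, Lou, Ivy, Wes, Uma]
Visit Nia; enqueue Hana, Rex → queue [Ada, Lou, Ivy, Wes, Uma, Hana, Rex]
Visit Ada; enqueue Cal → queue [Lou, Ivy, Wes, Uma, Hana, Rex, Cal]
Visit Lou → queue [Ivy, Wes, Uma, Hana, Rex, Cal]
Visit Ivy → queue [Wes, Uma, Hana, Rex, Cal]
Visit Wes → queue [Uma, Hana, Rex, Cal]
Visit Uma → queue [Hana, Rex, Cal]
Visit Hana → queue [Rex, Cal]
Visit Rex → queue [Cal]
Visit Cal → queue []

Eli Bo Mae Yul Pia Zoe Vic Nia Ada Lou Ivy Wes Uma Hana Rex Cal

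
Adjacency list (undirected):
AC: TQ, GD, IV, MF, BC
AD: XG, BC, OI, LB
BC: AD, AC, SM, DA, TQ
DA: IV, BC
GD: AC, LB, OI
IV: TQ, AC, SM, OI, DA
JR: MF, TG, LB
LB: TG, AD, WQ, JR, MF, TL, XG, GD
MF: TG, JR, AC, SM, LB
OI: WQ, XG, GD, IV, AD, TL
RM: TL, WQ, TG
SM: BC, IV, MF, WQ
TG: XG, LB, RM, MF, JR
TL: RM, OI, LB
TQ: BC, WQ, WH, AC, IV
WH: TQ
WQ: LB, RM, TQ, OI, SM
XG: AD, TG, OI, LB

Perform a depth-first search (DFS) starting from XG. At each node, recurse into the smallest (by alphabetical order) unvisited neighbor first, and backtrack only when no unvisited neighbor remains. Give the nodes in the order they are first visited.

XG -> AD -> BC -> AC -> GD -> LB -> JR -> MF -> SM -> IV -> DA -> OI -> TL -> RM -> TG -> WQ -> TQ -> WH

Visit XG
XG → AD
AD → BC
BC → AC
AC → GD
GD → LB
LB → JR
JR → MF
MF → SM
SM → IV
IV → DA
IV → OI
OI → TL
TL → RM
RM → TG
RM → WQ
WQ → TQ
TQ → WH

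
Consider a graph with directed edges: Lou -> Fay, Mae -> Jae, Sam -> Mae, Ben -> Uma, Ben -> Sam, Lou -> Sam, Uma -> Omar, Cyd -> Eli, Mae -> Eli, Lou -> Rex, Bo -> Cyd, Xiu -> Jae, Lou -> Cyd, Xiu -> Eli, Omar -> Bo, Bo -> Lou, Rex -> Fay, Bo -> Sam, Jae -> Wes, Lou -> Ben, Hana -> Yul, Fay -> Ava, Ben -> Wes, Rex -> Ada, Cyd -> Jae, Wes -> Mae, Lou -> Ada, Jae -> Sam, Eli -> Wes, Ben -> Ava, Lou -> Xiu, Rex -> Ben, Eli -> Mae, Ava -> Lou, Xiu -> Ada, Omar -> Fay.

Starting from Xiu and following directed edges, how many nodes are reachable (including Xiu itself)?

BFS from Xiu visits: Xiu, Ada, Eli, Jae, Mae, Wes, Sam
Reachable nodes: 7 of 18 total.

7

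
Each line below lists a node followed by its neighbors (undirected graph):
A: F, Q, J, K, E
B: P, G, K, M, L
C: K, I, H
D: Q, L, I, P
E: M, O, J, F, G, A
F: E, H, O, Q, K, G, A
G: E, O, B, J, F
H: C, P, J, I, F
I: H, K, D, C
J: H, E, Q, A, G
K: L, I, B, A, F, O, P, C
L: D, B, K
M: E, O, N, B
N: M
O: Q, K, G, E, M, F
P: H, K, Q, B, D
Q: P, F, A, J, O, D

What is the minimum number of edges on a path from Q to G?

Level 0: Q
Level 1: A, D, F, J, O, P
Level 2: B, E, G, H, I, K, L, M
Level 3: C, N
G first appears at level 2.

2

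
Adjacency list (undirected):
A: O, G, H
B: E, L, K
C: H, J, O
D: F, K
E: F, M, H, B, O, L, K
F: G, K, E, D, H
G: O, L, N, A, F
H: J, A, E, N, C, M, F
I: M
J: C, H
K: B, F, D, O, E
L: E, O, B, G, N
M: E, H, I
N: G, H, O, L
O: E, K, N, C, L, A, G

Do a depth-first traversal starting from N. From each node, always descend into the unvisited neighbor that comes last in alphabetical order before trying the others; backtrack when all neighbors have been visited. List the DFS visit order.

N, O, L, G, F, K, E, M, I, H, J, C, A, B, D

Visit N
N → O
O → L
L → G
G → F
F → K
K → E
E → M
M → I
M → H
H → J
J → C
H → A
E → B
K → D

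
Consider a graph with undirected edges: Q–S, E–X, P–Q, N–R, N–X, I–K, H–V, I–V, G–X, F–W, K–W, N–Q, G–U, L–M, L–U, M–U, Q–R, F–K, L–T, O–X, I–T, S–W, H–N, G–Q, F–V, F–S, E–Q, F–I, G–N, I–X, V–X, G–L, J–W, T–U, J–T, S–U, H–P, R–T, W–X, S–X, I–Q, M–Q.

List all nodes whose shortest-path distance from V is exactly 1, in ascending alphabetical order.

Level 0: V
Level 1: F, H, I, X
Level 2: E, G, K, N, O, P, Q, S, T, W
Level 3: J, L, M, R, U

F, H, I, X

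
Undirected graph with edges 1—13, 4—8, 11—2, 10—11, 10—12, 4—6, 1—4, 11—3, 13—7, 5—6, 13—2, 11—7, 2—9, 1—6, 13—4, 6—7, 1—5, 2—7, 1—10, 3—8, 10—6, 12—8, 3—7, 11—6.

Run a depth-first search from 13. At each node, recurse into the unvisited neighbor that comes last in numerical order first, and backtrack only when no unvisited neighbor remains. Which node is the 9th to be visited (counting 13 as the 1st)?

5

Visit 13
13 → 7
7 → 11
11 → 10
10 → 12
12 → 8
8 → 4
4 → 6
6 → 5
5 → 1
8 → 3
11 → 2
2 → 9

Visit order: 13, 7, 11, 10, 12, 8, 4, 6, 5, 1, 3, 2, 9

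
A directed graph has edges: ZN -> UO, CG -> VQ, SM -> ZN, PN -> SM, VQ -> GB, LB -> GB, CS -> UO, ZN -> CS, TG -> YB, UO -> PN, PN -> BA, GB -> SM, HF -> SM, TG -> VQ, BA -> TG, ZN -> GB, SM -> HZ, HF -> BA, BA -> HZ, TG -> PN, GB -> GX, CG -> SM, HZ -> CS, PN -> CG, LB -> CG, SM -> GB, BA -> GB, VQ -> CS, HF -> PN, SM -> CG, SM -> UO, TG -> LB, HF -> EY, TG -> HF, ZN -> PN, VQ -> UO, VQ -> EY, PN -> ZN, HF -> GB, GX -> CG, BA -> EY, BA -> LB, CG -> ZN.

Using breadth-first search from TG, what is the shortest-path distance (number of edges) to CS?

2

Level 0: TG
Level 1: HF, LB, PN, VQ, YB
Level 2: BA, CG, CS, EY, GB, SM, UO, ZN
Level 3: GX, HZ
CS first appears at level 2.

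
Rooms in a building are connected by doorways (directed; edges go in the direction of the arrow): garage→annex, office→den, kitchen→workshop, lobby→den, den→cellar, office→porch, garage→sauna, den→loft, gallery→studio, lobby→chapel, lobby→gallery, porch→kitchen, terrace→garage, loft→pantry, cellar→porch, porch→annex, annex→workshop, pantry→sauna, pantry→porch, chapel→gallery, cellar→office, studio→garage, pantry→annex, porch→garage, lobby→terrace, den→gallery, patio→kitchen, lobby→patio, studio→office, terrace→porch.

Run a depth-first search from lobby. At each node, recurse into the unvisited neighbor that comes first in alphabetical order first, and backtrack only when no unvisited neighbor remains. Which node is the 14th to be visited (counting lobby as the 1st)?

loft

Visit lobby
lobby → chapel
chapel → gallery
gallery → studio
studio → garage
garage → annex
annex → workshop
garage → sauna
studio → office
office → den
den → cellar
cellar → porch
porch → kitchen
den → loft
loft → pantry
lobby → patio
lobby → terrace

Visit order: lobby, chapel, gallery, studio, garage, annex, workshop, sauna, office, den, cellar, porch, kitchen, loft, pantry, patio, terrace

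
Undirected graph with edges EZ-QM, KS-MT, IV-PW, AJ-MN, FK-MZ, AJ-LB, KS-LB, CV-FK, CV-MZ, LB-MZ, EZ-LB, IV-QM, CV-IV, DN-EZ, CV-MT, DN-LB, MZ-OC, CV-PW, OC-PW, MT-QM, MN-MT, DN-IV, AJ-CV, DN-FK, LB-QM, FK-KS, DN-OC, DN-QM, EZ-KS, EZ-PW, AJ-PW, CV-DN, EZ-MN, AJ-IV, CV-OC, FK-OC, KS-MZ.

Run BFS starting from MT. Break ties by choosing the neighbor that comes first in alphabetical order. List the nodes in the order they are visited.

Visit MT; enqueue CV, KS, MN, QM → queue [CV, KS, MN, QM]
Visit CV; enqueue AJ, DN, FK, IV, MZ, OC, PW → queue [KS, MN, QM, AJ, DN, FK, IV, MZ, OC, PW]
Visit KS; enqueue EZ, LB → queue [MN, QM, AJ, DN, FK, IV, MZ, OC, PW, EZ, LB]
Visit MN → queue [QM, AJ, DN, FK, IV, MZ, OC, PW, EZ, LB]
Visit QM → queue [AJ, DN, FK, IV, MZ, OC, PW, EZ, LB]
Visit AJ → queue [DN, FK, IV, MZ, OC, PW, EZ, LB]
Visit DN → queue [FK, IV, MZ, OC, PW, EZ, LB]
Visit FK → queue [IV, MZ, OC, PW, EZ, LB]
Visit IV → queue [MZ, OC, PW, EZ, LB]
Visit MZ → queue [OC, PW, EZ, LB]
Visit OC → queue [PW, EZ, LB]
Visit PW → queue [EZ, LB]
Visit EZ → queue [LB]
Visit LB → queue []

MT -> CV -> KS -> MN -> QM -> AJ -> DN -> FK -> IV -> MZ -> OC -> PW -> EZ -> LB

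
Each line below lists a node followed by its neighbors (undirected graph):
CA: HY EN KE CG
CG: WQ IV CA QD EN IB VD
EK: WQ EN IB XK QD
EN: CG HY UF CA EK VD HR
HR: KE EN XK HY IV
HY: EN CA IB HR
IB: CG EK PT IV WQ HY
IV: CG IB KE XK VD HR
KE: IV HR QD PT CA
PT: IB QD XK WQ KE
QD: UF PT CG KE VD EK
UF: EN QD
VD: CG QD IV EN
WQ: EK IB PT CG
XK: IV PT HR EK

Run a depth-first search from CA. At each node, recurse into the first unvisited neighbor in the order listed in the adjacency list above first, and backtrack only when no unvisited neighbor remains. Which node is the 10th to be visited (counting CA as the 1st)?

UF

Visit CA
CA → HY
HY → EN
EN → CG
CG → WQ
WQ → EK
EK → IB
IB → PT
PT → QD
QD → UF
QD → KE
KE → IV
IV → XK
XK → HR
IV → VD

Visit order: CA, HY, EN, CG, WQ, EK, IB, PT, QD, UF, KE, IV, XK, HR, VD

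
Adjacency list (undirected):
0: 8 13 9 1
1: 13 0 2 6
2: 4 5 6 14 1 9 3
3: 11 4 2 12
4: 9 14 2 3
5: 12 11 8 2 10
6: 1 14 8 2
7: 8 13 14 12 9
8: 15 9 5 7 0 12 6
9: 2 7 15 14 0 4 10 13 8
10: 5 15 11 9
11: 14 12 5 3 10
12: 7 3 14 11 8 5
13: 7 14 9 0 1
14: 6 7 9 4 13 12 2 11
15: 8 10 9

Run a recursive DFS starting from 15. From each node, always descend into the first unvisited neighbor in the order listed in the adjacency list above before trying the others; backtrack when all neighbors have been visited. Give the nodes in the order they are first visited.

15, 8, 9, 2, 4, 14, 6, 1, 13, 7, 12, 3, 11, 5, 10, 0

Visit 15
15 → 8
8 → 9
9 → 2
2 → 4
4 → 14
14 → 6
6 → 1
1 → 13
13 → 7
7 → 12
12 → 3
3 → 11
11 → 5
5 → 10
13 → 0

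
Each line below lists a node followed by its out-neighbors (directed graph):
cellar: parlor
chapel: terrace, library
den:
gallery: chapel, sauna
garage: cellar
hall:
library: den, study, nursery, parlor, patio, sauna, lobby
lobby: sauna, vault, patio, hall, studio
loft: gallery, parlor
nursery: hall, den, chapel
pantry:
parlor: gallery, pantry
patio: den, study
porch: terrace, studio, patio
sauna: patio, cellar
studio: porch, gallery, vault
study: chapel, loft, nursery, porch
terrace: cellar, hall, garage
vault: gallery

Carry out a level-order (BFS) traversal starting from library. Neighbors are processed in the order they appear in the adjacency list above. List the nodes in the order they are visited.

library, den, study, nursery, parlor, patio, sauna, lobby, chapel, loft, porch, hall, gallery, pantry, cellar, vault, studio, terrace, garage

Visit library; enqueue den, study, nursery, parlor, patio, sauna, lobby → queue [den, study, nursery, parlor, patio, sauna, lobby]
Visit den → queue [study, nursery, parlor, patio, sauna, lobby]
Visit study; enqueue chapel, loft, porch → queue [nursery, parlor, patio, sauna, lobby, chapel, loft, porch]
Visit nursery; enqueue hall → queue [parlor, patio, sauna, lobby, chapel, loft, porch, hall]
Visit parlor; enqueue gallery, pantry → queue [patio, sauna, lobby, chapel, loft, porch, hall, gallery, pantry]
Visit patio → queue [sauna, lobby, chapel, loft, porch, hall, gallery, pantry]
Visit sauna; enqueue cellar → queue [lobby, chapel, loft, porch, hall, gallery, pantry, cellar]
Visit lobby; enqueue vault, studio → queue [chapel, loft, porch, hall, gallery, pantry, cellar, vault, studio]
Visit chapel; enqueue terrace → queue [loft, porch, hall, gallery, pantry, cellar, vault, studio, terrace]
Visit loft → queue [porch, hall, gallery, pantry, cellar, vault, studio, terrace]
Visit porch → queue [hall, gallery, pantry, cellar, vault, studio, terrace]
Visit hall → queue [gallery, pantry, cellar, vault, studio, terrace]
Visit gallery → queue [pantry, cellar, vault, studio, terrace]
Visit pantry → queue [cellar, vault, studio, terrace]
Visit cellar → queue [vault, studio, terrace]
Visit vault → queue [studio, terrace]
Visit studio → queue [terrace]
Visit terrace; enqueue garage → queue [garage]
Visit garage → queue []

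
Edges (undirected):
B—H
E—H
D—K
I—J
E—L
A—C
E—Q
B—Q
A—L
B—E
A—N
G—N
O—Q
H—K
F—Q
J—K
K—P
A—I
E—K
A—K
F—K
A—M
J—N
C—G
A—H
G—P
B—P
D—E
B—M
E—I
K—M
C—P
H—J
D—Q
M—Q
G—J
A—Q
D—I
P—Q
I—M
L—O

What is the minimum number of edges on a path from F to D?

2

Level 0: F
Level 1: K, Q
Level 2: A, B, D, E, H, J, M, O, P
Level 3: C, G, I, L, N
D first appears at level 2.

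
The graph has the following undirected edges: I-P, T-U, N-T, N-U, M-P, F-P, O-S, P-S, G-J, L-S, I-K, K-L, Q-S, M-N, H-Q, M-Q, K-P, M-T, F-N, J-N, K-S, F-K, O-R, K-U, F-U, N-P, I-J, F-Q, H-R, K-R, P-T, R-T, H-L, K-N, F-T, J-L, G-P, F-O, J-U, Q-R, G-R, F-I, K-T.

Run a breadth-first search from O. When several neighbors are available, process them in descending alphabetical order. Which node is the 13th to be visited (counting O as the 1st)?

Visit O; enqueue S, R, F → queue [S, R, F]
Visit S; enqueue Q, P, L, K → queue [R, F, Q, P, L, K]
Visit R; enqueue T, H, G → queue [F, Q, P, L, K, T, H, G]
Visit F; enqueue U, N, I → queue [Q, P, L, K, T, H, G, U, N, I]
Visit Q; enqueue M → queue [P, L, K, T, H, G, U, N, I, M]
Visit P → queue [L, K, T, H, G, U, N, I, M]
Visit L; enqueue J → queue [K, T, H, G, U, N, I, M, J]
Visit K → queue [T, H, G, U, N, I, M, J]
Visit T → queue [H, G, U, N, I, M, J]
Visit H → queue [G, U, N, I, M, J]
Visit G → queue [U, N, I, M, J]
Visit U → queue [N, I, M, J]
Visit N → queue [I, M, J]
Visit I → queue [M, J]
Visit M → queue [J]
Visit J → queue []

Visit order: O, S, R, F, Q, P, L, K, T, H, G, U, N, I, M, J

N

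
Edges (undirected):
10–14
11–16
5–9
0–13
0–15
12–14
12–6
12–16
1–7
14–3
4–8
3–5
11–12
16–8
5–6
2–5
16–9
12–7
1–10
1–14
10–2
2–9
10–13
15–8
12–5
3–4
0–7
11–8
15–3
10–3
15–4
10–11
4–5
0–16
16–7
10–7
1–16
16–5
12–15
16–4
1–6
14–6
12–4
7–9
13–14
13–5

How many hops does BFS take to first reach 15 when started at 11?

2

Level 0: 11
Level 1: 8, 10, 12, 16
Level 2: 0, 1, 2, 3, 4, 5, 6, 7, 9, 13, 14, 15
15 first appears at level 2.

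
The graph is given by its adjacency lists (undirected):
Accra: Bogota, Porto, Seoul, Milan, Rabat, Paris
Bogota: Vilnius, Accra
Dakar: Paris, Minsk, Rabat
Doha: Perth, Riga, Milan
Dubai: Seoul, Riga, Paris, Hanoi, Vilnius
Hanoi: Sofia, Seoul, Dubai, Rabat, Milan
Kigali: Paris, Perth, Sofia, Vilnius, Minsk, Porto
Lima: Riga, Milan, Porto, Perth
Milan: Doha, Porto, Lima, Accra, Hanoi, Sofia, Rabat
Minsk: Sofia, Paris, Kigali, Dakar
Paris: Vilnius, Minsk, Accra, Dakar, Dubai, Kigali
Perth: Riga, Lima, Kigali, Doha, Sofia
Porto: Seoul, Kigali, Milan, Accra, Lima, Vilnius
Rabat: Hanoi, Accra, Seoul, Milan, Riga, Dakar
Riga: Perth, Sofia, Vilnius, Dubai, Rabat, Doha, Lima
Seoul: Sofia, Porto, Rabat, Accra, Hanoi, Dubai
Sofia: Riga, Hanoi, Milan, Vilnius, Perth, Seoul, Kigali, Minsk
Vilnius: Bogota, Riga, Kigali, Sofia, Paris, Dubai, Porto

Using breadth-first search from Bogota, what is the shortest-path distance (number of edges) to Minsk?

Level 0: Bogota
Level 1: Accra, Vilnius
Level 2: Dubai, Kigali, Milan, Paris, Porto, Rabat, Riga, Seoul, Sofia
Level 3: Dakar, Doha, Hanoi, Lima, Minsk, Perth
Minsk first appears at level 3.

3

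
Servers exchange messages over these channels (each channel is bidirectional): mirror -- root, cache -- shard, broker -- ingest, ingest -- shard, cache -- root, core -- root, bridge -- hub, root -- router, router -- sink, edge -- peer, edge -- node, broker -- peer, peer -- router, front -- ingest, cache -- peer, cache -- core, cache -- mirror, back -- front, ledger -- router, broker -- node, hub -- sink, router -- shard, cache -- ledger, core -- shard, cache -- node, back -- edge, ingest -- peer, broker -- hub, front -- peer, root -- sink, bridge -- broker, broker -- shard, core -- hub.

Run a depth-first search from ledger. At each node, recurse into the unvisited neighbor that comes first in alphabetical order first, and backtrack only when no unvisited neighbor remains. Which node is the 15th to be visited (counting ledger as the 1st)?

mirror

Visit ledger
ledger → cache
cache → core
core → hub
hub → bridge
bridge → broker
broker → ingest
ingest → front
front → back
back → edge
edge → node
edge → peer
peer → router
router → root
root → mirror
root → sink
router → shard

Visit order: ledger, cache, core, hub, bridge, broker, ingest, front, back, edge, node, peer, router, root, mirror, sink, shard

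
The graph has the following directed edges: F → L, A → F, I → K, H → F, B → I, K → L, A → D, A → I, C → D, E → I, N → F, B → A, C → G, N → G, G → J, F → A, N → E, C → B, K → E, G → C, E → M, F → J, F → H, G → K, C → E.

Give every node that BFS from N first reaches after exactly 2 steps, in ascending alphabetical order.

A, C, H, I, J, K, L, M

Level 0: N
Level 1: E, F, G
Level 2: A, C, H, I, J, K, L, M
Level 3: B, D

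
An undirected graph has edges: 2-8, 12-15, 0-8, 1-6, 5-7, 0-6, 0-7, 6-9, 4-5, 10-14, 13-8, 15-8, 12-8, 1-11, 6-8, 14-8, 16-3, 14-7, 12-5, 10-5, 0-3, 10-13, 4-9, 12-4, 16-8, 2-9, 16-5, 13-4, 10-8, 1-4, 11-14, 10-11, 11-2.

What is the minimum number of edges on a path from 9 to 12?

2

Level 0: 9
Level 1: 2, 4, 6
Level 2: 0, 1, 5, 8, 11, 12, 13
Level 3: 3, 7, 10, 14, 15, 16
12 first appears at level 2.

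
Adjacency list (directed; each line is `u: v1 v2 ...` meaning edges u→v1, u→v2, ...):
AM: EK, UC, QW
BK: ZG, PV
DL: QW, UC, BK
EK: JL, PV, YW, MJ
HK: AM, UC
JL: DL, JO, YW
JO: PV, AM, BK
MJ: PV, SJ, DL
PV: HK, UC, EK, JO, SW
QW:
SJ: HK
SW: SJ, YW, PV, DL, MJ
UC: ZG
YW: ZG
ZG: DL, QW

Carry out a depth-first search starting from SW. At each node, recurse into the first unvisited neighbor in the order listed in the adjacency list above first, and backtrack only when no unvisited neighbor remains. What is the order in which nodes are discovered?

SW → SJ → HK → AM → EK → JL → DL → QW → UC → ZG → BK → PV → JO → YW → MJ

Visit SW
SW → SJ
SJ → HK
HK → AM
AM → EK
EK → JL
JL → DL
DL → QW
DL → UC
UC → ZG
DL → BK
BK → PV
PV → JO
JL → YW
EK → MJ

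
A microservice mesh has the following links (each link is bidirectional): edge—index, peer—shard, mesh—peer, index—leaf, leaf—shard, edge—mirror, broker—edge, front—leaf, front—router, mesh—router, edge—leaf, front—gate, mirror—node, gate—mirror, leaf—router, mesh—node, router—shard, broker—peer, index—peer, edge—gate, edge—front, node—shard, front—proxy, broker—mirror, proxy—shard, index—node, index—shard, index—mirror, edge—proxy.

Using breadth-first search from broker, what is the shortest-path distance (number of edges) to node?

Level 0: broker
Level 1: edge, mirror, peer
Level 2: front, gate, index, leaf, mesh, node, proxy, shard
Level 3: router
node first appears at level 2.

2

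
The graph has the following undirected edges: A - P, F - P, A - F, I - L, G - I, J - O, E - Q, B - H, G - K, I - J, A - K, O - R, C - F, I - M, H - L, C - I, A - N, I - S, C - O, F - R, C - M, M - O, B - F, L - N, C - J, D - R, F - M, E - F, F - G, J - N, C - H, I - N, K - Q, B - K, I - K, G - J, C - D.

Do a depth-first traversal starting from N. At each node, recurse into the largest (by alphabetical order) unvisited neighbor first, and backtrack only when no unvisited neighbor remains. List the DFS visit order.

Visit N
N → L
L → I
I → S
I → M
M → O
O → R
R → F
F → P
P → A
A → K
K → Q
Q → E
K → G
G → J
J → C
C → H
H → B
C → D

N, L, I, S, M, O, R, F, P, A, K, Q, E, G, J, C, H, B, D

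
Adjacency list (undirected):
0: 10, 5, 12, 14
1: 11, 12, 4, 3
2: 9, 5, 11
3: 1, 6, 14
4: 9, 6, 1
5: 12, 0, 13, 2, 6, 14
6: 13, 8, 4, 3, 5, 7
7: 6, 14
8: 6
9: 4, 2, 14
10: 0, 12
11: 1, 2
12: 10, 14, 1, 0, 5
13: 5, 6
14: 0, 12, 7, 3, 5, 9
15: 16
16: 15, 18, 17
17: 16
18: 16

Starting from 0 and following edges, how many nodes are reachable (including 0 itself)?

15

BFS from 0 visits: 0, 5, 10, 12, 14, 2, 6, 13, 1, 3, 7, 9, 11, 4, 8
Reachable nodes: 15 of 19 total.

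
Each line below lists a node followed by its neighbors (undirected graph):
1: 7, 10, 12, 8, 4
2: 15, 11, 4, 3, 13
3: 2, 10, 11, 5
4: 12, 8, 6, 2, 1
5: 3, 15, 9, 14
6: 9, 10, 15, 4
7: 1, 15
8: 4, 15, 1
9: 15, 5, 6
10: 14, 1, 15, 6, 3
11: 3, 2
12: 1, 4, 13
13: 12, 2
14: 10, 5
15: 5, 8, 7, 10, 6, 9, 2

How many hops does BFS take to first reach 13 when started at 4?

Level 0: 4
Level 1: 1, 2, 6, 8, 12
Level 2: 3, 7, 9, 10, 11, 13, 15
Level 3: 5, 14
13 first appears at level 2.

2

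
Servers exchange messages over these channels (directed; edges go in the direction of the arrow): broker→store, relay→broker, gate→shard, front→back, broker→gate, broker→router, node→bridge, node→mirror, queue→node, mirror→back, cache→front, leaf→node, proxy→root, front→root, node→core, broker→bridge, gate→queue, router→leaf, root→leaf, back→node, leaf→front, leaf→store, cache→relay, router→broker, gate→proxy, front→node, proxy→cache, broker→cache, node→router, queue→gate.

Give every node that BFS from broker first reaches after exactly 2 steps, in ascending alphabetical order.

front, leaf, proxy, queue, relay, shard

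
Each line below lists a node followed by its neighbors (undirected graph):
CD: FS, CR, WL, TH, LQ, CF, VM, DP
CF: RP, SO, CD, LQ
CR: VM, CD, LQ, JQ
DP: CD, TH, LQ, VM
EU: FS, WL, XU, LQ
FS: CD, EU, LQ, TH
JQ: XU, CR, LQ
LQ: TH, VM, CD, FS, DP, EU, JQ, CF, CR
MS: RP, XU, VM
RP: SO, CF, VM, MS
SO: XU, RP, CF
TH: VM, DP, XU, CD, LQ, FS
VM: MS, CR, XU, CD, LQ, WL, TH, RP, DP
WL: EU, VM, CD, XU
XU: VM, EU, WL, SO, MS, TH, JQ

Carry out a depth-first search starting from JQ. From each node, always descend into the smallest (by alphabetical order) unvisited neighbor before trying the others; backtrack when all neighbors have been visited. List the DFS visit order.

JQ CR CD CF LQ DP TH FS EU WL VM MS RP SO XU

Visit JQ
JQ → CR
CR → CD
CD → CF
CF → LQ
LQ → DP
DP → TH
TH → FS
FS → EU
EU → WL
WL → VM
VM → MS
MS → RP
RP → SO
SO → XU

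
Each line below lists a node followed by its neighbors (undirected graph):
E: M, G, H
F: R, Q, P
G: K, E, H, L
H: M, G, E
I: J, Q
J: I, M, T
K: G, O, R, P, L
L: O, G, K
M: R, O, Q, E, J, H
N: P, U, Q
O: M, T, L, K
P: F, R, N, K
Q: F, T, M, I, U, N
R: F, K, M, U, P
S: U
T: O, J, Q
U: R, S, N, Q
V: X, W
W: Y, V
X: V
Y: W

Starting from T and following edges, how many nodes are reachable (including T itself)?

BFS from T visits: T, Q, O, J, U, N, M, I, F, L, K, S, R, P, H, E, G
Reachable nodes: 17 of 21 total.

17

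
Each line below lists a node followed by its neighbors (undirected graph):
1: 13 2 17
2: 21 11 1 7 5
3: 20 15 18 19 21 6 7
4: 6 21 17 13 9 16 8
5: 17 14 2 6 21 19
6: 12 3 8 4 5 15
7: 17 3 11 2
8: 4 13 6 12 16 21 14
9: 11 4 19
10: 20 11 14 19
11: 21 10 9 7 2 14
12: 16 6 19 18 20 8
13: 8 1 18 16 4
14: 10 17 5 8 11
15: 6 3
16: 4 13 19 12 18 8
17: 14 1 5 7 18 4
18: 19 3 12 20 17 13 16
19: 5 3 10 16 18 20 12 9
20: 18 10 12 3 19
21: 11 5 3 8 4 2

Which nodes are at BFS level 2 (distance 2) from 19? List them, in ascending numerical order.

Level 0: 19
Level 1: 3, 5, 9, 10, 12, 16, 18, 20
Level 2: 2, 4, 6, 7, 8, 11, 13, 14, 15, 17, 21
Level 3: 1

2, 4, 6, 7, 8, 11, 13, 14, 15, 17, 21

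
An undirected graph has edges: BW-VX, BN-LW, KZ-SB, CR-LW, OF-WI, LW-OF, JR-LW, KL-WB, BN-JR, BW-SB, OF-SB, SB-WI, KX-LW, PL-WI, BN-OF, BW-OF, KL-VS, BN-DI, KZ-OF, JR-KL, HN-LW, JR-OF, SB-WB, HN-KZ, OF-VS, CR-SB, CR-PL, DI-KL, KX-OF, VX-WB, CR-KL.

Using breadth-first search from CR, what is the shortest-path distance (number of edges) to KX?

2

Level 0: CR
Level 1: KL, LW, PL, SB
Level 2: BN, BW, DI, HN, JR, KX, KZ, OF, VS, WB, WI
Level 3: VX
KX first appears at level 2.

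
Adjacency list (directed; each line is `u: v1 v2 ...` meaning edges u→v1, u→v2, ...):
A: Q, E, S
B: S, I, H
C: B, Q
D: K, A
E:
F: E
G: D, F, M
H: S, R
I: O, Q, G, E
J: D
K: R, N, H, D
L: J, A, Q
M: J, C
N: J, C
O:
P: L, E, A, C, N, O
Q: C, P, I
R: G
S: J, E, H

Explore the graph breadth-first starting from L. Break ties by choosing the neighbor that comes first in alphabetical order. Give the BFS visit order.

L → A → J → Q → E → S → D → C → I → P → H → K → B → G → O → N → R → F → M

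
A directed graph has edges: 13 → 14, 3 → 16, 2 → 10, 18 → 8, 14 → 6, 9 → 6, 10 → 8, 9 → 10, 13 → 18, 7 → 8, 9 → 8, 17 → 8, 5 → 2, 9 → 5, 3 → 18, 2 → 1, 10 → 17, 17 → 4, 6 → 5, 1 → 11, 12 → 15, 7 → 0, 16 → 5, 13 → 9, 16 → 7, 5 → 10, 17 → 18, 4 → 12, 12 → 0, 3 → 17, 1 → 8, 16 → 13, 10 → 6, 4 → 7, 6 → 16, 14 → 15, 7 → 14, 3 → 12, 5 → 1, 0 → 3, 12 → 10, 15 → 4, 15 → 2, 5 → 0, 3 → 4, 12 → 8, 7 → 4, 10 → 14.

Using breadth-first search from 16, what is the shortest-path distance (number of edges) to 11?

3

Level 0: 16
Level 1: 5, 7, 13
Level 2: 0, 1, 2, 4, 8, 9, 10, 14, 18
Level 3: 3, 6, 11, 12, 15, 17
11 first appears at level 3.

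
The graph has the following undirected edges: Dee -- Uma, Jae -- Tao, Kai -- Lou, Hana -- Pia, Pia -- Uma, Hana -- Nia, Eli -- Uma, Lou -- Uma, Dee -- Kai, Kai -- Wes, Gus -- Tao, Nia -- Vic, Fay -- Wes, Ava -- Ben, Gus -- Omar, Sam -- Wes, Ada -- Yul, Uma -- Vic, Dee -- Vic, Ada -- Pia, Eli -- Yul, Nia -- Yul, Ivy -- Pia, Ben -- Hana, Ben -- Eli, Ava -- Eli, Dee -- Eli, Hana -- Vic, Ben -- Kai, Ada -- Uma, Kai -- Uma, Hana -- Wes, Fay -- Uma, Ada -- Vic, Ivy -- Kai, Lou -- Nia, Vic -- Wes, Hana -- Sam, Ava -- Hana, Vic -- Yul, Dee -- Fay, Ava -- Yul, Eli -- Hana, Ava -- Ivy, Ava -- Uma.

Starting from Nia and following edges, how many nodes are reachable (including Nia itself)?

BFS from Nia visits: Nia, Hana, Lou, Vic, Yul, Ava, Ben, Eli, Pia, Sam, Wes, Kai, Uma, Ada, Dee, Ivy, Fay
Reachable nodes: 17 of 21 total.

17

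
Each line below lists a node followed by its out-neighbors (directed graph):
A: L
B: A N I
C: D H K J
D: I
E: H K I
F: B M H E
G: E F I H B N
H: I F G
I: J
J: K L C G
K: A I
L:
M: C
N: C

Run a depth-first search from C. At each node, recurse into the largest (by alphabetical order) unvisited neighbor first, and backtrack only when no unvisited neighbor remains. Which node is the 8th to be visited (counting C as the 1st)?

H

Visit C
C → K
K → I
I → J
J → L
J → G
G → N
G → H
H → F
F → M
F → E
F → B
B → A
C → D

Visit order: C, K, I, J, L, G, N, H, F, M, E, B, A, D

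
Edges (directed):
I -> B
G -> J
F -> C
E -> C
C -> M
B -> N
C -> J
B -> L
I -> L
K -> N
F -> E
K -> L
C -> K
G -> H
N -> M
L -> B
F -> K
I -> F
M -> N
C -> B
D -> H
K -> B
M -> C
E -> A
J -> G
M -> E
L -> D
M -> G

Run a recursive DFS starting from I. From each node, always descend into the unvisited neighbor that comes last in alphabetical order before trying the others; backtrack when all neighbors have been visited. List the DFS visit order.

I → L → D → H → B → N → M → G → J → E → C → K → A → F

Visit I
I → L
L → D
D → H
L → B
B → N
N → M
M → G
G → J
M → E
E → C
C → K
E → A
I → F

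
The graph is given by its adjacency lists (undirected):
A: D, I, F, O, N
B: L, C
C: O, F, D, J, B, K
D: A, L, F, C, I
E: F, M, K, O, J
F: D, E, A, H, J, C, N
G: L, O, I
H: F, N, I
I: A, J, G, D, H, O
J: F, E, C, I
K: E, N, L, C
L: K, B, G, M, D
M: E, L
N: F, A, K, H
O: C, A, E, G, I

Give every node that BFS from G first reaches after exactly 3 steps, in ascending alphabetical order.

F, N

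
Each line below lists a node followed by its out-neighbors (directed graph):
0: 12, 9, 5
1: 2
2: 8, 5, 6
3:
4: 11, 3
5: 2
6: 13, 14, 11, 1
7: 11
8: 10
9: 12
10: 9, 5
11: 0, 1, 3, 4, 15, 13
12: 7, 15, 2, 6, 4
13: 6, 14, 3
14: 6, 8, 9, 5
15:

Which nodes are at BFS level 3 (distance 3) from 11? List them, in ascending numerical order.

7, 8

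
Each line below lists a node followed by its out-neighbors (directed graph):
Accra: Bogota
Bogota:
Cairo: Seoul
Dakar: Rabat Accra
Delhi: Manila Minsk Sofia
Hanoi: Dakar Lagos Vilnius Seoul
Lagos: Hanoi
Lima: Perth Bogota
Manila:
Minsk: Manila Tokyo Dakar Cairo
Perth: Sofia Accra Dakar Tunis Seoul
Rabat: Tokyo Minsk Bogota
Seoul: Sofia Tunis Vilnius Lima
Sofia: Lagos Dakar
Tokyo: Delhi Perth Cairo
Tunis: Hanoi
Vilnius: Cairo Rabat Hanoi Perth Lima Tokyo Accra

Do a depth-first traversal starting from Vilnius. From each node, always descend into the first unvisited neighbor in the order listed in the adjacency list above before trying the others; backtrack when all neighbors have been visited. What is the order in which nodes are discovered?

Vilnius, Cairo, Seoul, Sofia, Lagos, Hanoi, Dakar, Rabat, Tokyo, Delhi, Manila, Minsk, Perth, Accra, Bogota, Tunis, Lima

Visit Vilnius
Vilnius → Cairo
Cairo → Seoul
Seoul → Sofia
Sofia → Lagos
Lagos → Hanoi
Hanoi → Dakar
Dakar → Rabat
Rabat → Tokyo
Tokyo → Delhi
Delhi → Manila
Delhi → Minsk
Tokyo → Perth
Perth → Accra
Accra → Bogota
Perth → Tunis
Seoul → Lima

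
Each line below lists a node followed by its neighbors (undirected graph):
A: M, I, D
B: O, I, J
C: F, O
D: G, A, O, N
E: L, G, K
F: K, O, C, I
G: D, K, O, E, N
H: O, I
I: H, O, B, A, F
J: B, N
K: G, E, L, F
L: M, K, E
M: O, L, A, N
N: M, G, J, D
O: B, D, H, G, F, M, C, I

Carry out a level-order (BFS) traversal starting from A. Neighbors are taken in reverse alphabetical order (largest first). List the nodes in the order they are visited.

Visit A; enqueue M, I, D → queue [M, I, D]
Visit M; enqueue O, N, L → queue [I, D, O, N, L]
Visit I; enqueue H, F, B → queue [D, O, N, L, H, F, B]
Visit D; enqueue G → queue [O, N, L, H, F, B, G]
Visit O; enqueue C → queue [N, L, H, F, B, G, C]
Visit N; enqueue J → queue [L, H, F, B, G, C, J]
Visit L; enqueue K, E → queue [H, F, B, G, C, J, K, E]
Visit H → queue [F, B, G, C, J, K, E]
Visit F → queue [B, G, C, J, K, E]
Visit B → queue [G, C, J, K, E]
Visit G → queue [C, J, K, E]
Visit C → queue [J, K, E]
Visit J → queue [K, E]
Visit K → queue [E]
Visit E → queue []

A M I D O N L H F B G C J K E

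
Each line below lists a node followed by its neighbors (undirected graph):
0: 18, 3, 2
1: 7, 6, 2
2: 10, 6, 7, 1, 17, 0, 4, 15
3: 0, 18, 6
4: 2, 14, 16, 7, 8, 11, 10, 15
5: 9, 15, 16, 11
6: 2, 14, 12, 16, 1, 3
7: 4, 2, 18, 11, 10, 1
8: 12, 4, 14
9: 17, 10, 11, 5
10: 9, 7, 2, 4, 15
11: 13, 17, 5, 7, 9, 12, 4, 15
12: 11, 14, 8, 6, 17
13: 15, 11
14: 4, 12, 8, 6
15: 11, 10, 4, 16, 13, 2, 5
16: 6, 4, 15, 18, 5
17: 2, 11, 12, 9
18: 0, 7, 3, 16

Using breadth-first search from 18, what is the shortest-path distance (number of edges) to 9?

Level 0: 18
Level 1: 0, 3, 7, 16
Level 2: 1, 2, 4, 5, 6, 10, 11, 15
Level 3: 8, 9, 12, 13, 14, 17
9 first appears at level 3.

3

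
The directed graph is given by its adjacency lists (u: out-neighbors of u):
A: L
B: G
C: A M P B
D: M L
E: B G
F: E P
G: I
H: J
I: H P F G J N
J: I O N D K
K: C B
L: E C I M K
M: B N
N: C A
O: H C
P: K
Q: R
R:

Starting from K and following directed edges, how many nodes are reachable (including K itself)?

BFS from K visits: K, C, B, P, M, A, G, N, L, I, E, J, H, F, O, D
Reachable nodes: 16 of 18 total.

16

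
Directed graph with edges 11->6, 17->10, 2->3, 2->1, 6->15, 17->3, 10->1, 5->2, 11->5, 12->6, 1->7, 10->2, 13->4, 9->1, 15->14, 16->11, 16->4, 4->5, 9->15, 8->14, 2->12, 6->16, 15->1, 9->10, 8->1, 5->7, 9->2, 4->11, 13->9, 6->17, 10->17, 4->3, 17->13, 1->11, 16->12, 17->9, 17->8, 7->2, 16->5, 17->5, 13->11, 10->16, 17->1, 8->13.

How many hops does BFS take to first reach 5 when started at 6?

2

Level 0: 6
Level 1: 15, 16, 17
Level 2: 1, 3, 4, 5, 8, 9, 10, 11, 12, 13, 14
Level 3: 2, 7
5 first appears at level 2.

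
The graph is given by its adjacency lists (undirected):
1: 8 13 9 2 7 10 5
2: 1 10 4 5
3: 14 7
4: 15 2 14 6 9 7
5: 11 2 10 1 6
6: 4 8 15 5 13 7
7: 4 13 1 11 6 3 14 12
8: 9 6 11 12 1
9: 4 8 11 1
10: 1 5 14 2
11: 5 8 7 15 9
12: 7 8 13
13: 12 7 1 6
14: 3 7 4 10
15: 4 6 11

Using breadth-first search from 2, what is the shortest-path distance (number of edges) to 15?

2

Level 0: 2
Level 1: 1, 4, 5, 10
Level 2: 6, 7, 8, 9, 11, 13, 14, 15
Level 3: 3, 12
15 first appears at level 2.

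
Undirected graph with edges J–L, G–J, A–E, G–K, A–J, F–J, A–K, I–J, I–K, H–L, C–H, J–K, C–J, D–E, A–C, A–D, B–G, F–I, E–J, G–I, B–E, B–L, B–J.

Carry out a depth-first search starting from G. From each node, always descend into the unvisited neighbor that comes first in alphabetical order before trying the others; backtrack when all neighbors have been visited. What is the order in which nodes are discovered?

Visit G
G → B
B → E
E → A
A → C
C → H
H → L
L → J
J → F
F → I
I → K
A → D

G → B → E → A → C → H → L → J → F → I → K → D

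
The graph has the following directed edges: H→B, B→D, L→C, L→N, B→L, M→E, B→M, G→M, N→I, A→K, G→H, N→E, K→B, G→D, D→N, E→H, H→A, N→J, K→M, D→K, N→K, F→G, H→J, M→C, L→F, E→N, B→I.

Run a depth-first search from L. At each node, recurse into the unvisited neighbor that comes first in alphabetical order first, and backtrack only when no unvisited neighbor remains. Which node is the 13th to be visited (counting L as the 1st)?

Visit L
L → C
L → F
F → G
G → D
D → K
K → B
B → I
B → M
M → E
E → H
H → A
H → J
E → N

Visit order: L, C, F, G, D, K, B, I, M, E, H, A, J, N

J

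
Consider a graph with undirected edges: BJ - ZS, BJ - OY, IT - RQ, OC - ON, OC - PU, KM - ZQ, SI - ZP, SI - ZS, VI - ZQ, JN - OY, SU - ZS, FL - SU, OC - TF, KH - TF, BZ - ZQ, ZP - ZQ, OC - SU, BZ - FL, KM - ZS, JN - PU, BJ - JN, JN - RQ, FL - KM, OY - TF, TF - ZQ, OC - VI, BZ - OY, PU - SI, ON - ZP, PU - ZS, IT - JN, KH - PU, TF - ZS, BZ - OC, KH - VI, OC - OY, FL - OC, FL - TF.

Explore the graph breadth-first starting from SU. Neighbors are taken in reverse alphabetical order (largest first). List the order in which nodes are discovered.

Visit SU; enqueue ZS, OC, FL → queue [ZS, OC, FL]
Visit ZS; enqueue TF, SI, PU, KM, BJ → queue [OC, FL, TF, SI, PU, KM, BJ]
Visit OC; enqueue VI, OY, ON, BZ → queue [FL, TF, SI, PU, KM, BJ, VI, OY, ON, BZ]
Visit FL → queue [TF, SI, PU, KM, BJ, VI, OY, ON, BZ]
Visit TF; enqueue ZQ, KH → queue [SI, PU, KM, BJ, VI, OY, ON, BZ, ZQ, KH]
Visit SI; enqueue ZP → queue [PU, KM, BJ, VI, OY, ON, BZ, ZQ, KH, ZP]
Visit PU; enqueue JN → queue [KM, BJ, VI, OY, ON, BZ, ZQ, KH, ZP, JN]
Visit KM → queue [BJ, VI, OY, ON, BZ, ZQ, KH, ZP, JN]
Visit BJ → queue [VI, OY, ON, BZ, ZQ, KH, ZP, JN]
Visit VI → queue [OY, ON, BZ, ZQ, KH, ZP, JN]
Visit OY → queue [ON, BZ, ZQ, KH, ZP, JN]
Visit ON → queue [BZ, ZQ, KH, ZP, JN]
Visit BZ → queue [ZQ, KH, ZP, JN]
Visit ZQ → queue [KH, ZP, JN]
Visit KH → queue [ZP, JN]
Visit ZP → queue [JN]
Visit JN; enqueue RQ, IT → queue [RQ, IT]
Visit RQ → queue [IT]
Visit IT → queue []

SU, ZS, OC, FL, TF, SI, PU, KM, BJ, VI, OY, ON, BZ, ZQ, KH, ZP, JN, RQ, IT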